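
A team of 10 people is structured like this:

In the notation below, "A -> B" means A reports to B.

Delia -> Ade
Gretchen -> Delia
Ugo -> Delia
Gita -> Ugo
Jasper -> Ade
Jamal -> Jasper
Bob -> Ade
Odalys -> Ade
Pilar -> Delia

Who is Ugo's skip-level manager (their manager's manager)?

Ugo reports to Delia, and Delia reports to Ade. So Ugo's skip-level manager is Ade.

Ade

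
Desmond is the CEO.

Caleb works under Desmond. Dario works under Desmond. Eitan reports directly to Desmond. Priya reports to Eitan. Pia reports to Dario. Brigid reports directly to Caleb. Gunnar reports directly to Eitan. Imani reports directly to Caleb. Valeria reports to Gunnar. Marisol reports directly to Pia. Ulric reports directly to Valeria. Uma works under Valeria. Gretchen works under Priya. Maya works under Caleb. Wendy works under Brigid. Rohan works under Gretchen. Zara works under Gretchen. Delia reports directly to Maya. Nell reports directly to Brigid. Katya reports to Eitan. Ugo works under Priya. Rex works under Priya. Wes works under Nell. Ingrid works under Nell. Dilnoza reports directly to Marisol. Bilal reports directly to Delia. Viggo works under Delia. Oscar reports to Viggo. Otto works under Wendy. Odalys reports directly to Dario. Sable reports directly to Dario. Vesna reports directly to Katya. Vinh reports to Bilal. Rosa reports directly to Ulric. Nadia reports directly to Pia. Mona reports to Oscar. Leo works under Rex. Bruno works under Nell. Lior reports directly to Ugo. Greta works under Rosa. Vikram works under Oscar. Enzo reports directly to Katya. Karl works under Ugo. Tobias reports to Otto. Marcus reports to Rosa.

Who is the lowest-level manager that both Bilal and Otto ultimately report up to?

Bilal's chain of managers is Delia, Maya, Caleb, Desmond. Otto's chain of managers is Wendy, Brigid, Caleb, Desmond. The first manager that appears in both chains is Caleb.

Caleb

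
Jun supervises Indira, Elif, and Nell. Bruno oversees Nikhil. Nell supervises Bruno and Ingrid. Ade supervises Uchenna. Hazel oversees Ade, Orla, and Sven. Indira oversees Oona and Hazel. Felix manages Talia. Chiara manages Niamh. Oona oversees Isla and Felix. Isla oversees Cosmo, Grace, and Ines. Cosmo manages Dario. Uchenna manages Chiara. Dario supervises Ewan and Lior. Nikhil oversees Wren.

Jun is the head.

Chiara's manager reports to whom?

Ade

Chiara reports to Uchenna, and Uchenna reports to Ade. So Chiara's skip-level manager is Ade.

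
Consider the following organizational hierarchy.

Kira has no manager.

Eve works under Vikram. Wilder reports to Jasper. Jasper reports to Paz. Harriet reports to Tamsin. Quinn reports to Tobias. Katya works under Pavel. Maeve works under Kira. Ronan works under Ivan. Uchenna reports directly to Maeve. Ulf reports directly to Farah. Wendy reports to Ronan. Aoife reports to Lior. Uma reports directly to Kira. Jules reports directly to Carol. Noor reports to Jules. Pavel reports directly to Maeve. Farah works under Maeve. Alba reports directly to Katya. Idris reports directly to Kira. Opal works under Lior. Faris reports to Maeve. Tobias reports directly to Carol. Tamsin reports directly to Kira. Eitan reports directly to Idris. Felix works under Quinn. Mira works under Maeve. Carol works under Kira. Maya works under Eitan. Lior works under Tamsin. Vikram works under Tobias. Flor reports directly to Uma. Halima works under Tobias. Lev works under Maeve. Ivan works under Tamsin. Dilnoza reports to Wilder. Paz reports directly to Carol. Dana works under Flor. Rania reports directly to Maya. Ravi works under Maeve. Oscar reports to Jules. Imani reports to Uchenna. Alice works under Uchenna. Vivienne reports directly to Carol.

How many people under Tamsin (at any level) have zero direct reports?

The people in Tamsin's organization with no one reporting to them are Opal, Aoife, Harriet, Wendy. That is 4.

4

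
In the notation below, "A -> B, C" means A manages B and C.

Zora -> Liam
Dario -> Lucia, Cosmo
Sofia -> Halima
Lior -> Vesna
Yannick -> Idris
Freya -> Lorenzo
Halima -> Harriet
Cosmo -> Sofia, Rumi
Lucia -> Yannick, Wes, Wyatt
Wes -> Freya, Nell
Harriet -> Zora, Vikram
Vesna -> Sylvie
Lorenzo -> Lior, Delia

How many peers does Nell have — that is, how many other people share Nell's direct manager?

1

Nell reports to Wes. Wes's other direct reports are Freya — 1 peer.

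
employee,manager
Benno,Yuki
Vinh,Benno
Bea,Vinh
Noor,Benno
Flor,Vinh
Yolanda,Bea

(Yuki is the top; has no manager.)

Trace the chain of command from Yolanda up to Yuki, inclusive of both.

Yolanda -> Bea -> Vinh -> Benno -> Yuki

Yolanda reports to Bea. Bea reports to Vinh. Vinh reports to Benno. Benno reports to Yuki. Yuki is at the top.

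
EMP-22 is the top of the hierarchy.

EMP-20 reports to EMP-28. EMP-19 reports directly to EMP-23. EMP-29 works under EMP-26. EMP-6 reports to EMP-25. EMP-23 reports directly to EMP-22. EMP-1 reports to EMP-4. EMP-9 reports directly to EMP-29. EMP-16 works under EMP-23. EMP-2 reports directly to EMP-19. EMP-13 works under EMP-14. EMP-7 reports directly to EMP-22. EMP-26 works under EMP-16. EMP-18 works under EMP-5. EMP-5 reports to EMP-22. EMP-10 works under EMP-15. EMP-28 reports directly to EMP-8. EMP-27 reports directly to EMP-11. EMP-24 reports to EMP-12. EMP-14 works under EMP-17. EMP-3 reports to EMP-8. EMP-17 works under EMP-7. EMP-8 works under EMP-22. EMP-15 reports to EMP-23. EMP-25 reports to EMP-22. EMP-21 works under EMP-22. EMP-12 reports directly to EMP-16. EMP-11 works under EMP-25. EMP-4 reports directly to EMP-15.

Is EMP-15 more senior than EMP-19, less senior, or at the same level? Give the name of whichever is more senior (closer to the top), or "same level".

Both EMP-15 and EMP-19 are 2 levels below EMP-22.

same level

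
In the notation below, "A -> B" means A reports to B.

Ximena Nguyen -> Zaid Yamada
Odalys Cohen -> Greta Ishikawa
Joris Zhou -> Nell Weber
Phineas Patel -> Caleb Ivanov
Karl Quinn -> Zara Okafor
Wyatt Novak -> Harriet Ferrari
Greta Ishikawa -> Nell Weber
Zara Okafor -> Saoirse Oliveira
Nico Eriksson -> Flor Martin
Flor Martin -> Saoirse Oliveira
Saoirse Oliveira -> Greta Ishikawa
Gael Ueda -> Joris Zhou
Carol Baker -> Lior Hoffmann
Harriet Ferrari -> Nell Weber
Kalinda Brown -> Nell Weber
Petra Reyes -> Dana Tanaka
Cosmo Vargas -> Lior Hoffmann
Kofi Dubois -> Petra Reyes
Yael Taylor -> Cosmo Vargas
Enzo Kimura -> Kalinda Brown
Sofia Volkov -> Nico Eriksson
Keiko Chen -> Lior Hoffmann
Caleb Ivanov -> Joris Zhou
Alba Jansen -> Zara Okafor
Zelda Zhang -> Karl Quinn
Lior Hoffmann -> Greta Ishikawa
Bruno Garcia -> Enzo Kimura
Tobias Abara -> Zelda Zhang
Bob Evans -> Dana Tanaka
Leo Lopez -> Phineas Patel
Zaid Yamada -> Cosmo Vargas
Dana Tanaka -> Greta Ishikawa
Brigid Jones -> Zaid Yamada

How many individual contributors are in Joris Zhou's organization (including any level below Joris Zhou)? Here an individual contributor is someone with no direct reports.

2

The people in Joris Zhou's organization with no one reporting to them are Gael Ueda, Leo Lopez. That is 2.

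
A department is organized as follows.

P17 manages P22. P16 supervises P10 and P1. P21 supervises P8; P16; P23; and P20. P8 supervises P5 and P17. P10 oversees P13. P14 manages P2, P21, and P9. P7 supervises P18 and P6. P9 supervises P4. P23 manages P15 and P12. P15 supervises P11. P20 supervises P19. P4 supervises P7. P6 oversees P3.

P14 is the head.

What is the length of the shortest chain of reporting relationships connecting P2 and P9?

P2 is 1 level below P14, and P9 is 1 level below P14 (their lowest common manager). The shortest path runs up from P2 to P14 and back down to P9: 1 + 1 = 2 links.

2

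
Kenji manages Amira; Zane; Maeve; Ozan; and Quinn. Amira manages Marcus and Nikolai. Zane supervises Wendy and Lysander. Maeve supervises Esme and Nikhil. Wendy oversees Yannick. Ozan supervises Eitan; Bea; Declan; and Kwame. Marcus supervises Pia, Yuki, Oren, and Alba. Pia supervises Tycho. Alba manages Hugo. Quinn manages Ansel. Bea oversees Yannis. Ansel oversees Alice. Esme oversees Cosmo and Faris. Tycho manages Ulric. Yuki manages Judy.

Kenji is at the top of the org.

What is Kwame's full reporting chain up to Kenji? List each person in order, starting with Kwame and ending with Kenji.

Kwame reports to Ozan. Ozan reports to Kenji. Kenji is at the top.

Kwame -> Ozan -> Kenji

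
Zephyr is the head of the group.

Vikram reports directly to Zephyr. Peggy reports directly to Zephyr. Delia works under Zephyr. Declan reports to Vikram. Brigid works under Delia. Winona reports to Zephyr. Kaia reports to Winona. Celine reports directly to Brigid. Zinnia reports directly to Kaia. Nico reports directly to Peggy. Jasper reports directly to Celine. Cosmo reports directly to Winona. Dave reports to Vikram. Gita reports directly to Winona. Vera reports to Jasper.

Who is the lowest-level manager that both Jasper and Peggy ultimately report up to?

Jasper's chain of managers is Celine, Brigid, Delia, Zephyr. Peggy's chain of managers is Zephyr. The first manager that appears in both chains is Zephyr.

Zephyr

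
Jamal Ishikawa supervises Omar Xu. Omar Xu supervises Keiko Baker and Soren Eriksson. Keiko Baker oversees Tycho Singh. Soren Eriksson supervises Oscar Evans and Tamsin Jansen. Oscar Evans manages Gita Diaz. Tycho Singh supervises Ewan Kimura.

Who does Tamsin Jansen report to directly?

Soren Eriksson

Tamsin Jansen reports directly to Soren Eriksson.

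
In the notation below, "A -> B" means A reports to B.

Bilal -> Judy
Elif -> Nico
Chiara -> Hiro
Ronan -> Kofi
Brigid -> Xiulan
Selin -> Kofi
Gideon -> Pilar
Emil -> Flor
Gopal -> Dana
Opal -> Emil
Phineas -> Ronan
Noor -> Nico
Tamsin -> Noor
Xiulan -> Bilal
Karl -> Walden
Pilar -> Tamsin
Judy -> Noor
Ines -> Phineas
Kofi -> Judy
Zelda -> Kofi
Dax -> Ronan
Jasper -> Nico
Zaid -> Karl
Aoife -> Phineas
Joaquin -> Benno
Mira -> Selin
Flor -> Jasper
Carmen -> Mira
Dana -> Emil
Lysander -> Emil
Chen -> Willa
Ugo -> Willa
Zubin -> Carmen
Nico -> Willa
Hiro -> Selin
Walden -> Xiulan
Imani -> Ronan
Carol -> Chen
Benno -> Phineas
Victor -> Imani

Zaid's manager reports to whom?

Zaid reports to Karl, and Karl reports to Walden. So Zaid's skip-level manager is Walden.

Walden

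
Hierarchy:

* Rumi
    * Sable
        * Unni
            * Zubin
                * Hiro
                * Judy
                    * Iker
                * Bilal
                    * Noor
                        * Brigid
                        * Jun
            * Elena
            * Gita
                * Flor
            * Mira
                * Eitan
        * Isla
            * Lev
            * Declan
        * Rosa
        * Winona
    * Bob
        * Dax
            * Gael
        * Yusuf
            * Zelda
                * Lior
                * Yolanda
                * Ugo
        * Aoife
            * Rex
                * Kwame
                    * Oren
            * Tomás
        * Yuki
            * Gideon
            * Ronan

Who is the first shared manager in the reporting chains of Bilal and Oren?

Rumi

Bilal's chain of managers is Zubin, Unni, Sable, Rumi. Oren's chain of managers is Kwame, Rex, Aoife, Bob, Rumi. The first manager that appears in both chains is Rumi.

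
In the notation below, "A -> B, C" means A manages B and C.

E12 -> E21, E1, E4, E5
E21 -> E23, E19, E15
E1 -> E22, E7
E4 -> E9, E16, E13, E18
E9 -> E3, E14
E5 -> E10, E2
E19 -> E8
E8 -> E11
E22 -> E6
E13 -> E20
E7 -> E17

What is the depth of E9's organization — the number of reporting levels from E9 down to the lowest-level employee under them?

1

The longest chain under E9 runs E9 → E14, which is 1 level below E9.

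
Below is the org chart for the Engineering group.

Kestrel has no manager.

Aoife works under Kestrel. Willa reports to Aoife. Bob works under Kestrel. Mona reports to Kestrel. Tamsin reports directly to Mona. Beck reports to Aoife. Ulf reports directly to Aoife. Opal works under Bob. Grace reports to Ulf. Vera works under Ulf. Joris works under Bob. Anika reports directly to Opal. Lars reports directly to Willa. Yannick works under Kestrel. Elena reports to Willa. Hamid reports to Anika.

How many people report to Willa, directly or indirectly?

Willa directly manages Lars, Elena. Lars has no reports. Elena has no reports. So Willa's organization is 2 direct reports plus everyone under them: 1 + 1 = 2.

2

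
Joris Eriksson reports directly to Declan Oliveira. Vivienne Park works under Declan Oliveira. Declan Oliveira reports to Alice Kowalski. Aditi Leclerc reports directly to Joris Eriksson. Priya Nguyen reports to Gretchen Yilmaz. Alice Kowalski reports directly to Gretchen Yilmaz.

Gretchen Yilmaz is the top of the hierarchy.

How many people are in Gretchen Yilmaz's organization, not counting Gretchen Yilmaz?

6

Gretchen Yilmaz directly manages Alice Kowalski, Priya Nguyen. Under Alice Kowalski: Declan Oliveira, Vivienne Park, Joris Eriksson, Aditi Leclerc (4). Priya Nguyen has no reports. So Gretchen Yilmaz's organization is 2 direct reports plus everyone under them: 5 + 1 = 6.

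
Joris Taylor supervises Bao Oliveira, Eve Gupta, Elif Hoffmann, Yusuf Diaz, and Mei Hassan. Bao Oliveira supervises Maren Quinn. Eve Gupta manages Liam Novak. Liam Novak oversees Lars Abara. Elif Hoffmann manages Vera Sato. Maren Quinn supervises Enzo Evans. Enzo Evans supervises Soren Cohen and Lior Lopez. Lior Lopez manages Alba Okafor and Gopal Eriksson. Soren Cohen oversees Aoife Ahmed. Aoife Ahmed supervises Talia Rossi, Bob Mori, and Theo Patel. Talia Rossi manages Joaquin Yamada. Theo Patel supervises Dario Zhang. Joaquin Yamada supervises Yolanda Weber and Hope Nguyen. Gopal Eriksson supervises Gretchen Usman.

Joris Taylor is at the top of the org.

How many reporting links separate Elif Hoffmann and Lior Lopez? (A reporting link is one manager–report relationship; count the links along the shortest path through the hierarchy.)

5

Elif Hoffmann is 1 level below Joris Taylor, and Lior Lopez is 4 levels below Joris Taylor (their lowest common manager). The shortest path runs up from Elif Hoffmann to Joris Taylor and back down to Lior Lopez: 1 + 4 = 5 links.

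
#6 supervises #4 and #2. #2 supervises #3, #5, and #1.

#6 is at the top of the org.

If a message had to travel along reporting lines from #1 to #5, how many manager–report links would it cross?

2

#1 is 1 level below #2, and #5 is 1 level below #2 (their lowest common manager). The shortest path runs up from #1 to #2 and back down to #5: 1 + 1 = 2 links.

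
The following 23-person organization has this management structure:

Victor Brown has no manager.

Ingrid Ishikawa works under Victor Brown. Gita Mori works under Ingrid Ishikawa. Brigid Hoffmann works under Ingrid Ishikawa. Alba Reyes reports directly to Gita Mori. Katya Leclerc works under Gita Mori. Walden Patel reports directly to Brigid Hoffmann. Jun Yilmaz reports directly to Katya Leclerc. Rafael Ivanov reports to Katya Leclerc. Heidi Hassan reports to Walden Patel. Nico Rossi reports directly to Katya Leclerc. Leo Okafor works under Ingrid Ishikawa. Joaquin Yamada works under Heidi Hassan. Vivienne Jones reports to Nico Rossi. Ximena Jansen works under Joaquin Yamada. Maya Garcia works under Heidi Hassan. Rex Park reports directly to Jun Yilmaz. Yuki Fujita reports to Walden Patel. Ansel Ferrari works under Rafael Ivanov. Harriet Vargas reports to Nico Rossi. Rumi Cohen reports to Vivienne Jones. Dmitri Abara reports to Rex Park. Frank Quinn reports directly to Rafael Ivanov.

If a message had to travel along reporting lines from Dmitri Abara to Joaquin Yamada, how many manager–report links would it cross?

Dmitri Abara is 5 levels below Ingrid Ishikawa, and Joaquin Yamada is 4 levels below Ingrid Ishikawa (their lowest common manager). The shortest path runs up from Dmitri Abara to Ingrid Ishikawa and back down to Joaquin Yamada: 5 + 4 = 9 links.

9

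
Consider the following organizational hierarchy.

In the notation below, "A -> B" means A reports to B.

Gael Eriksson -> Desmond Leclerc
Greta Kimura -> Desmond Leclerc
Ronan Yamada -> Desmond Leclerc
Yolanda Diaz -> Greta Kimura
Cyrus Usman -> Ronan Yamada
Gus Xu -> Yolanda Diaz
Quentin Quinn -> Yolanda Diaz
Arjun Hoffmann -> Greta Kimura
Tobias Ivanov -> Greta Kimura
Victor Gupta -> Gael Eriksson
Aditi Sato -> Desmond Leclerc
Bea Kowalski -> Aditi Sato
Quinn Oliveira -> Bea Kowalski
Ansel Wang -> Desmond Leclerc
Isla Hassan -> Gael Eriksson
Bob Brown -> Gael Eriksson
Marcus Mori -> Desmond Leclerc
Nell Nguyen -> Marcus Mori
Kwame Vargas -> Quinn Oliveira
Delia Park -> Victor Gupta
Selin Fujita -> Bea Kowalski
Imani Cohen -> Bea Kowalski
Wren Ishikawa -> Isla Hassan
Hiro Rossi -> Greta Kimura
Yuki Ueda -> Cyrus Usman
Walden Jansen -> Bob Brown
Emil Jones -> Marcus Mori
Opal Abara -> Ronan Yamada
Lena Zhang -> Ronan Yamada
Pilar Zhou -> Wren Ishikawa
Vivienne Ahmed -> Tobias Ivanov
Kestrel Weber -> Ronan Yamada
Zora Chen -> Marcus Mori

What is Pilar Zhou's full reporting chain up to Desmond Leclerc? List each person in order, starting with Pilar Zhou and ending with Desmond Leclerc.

Pilar Zhou -> Wren Ishikawa -> Isla Hassan -> Gael Eriksson -> Desmond Leclerc

Pilar Zhou reports to Wren Ishikawa. Wren Ishikawa reports to Isla Hassan. Isla Hassan reports to Gael Eriksson. Gael Eriksson reports to Desmond Leclerc. Desmond Leclerc is at the top.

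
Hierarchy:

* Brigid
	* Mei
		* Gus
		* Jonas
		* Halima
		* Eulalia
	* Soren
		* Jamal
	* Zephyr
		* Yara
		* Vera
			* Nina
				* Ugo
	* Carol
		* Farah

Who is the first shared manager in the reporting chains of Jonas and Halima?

Jonas's chain of managers is Mei, Brigid. Halima's chain of managers is Mei, Brigid. The first manager that appears in both chains is Mei.

Mei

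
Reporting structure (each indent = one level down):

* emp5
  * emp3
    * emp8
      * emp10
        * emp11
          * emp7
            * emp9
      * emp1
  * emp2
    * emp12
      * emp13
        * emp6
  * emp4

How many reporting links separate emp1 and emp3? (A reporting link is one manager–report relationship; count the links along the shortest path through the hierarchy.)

2

emp1 is in emp3's organization: the chain from emp1 up to emp3 is emp1 → emp8 → emp3, which is 2 links.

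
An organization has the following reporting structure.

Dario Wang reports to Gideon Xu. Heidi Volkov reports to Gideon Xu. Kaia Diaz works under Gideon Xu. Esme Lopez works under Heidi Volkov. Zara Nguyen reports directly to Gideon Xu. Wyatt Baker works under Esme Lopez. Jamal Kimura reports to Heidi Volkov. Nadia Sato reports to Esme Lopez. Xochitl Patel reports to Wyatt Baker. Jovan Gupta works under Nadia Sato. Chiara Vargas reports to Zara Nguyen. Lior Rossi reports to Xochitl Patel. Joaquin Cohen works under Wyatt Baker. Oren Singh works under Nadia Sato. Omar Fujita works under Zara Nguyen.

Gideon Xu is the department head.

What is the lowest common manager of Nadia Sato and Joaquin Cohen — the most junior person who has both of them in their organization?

Nadia Sato's chain of managers is Esme Lopez, Heidi Volkov, Gideon Xu. Joaquin Cohen's chain of managers is Wyatt Baker, Esme Lopez, Heidi Volkov, Gideon Xu. The first manager that appears in both chains is Esme Lopez.

Esme Lopez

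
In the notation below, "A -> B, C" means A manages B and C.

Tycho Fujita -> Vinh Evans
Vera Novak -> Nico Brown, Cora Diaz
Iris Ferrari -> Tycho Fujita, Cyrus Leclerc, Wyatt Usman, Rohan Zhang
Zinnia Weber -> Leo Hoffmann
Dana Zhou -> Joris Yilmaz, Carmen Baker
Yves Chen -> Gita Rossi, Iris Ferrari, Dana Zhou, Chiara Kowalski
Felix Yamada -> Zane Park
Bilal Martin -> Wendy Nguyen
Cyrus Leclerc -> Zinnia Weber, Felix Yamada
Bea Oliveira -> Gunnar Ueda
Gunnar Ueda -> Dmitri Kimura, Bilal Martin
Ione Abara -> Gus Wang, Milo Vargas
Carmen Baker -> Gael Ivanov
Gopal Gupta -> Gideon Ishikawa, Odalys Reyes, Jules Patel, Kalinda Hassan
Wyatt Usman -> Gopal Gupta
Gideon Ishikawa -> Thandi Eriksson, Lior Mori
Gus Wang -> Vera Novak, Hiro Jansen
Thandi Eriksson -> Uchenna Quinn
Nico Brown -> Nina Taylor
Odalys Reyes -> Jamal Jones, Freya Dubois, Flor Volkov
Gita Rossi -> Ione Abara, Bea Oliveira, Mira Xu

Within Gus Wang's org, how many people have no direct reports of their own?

The people in Gus Wang's organization with no one reporting to them are Hiro Jansen, Cora Diaz, Nina Taylor. That is 3.

3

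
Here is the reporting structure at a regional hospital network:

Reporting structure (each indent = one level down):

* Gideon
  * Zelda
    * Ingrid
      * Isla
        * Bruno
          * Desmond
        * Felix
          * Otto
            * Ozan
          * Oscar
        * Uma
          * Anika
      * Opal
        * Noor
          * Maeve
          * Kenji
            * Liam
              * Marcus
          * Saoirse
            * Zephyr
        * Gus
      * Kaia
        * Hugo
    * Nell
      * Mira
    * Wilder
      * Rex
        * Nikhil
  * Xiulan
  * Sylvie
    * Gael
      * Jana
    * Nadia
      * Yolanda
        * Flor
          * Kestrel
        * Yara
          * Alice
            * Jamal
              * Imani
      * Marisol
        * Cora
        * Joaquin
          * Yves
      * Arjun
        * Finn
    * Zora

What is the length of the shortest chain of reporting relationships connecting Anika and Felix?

3

Anika is 2 levels below Isla, and Felix is 1 level below Isla (their lowest common manager). The shortest path runs up from Anika to Isla and back down to Felix: 2 + 1 = 3 links.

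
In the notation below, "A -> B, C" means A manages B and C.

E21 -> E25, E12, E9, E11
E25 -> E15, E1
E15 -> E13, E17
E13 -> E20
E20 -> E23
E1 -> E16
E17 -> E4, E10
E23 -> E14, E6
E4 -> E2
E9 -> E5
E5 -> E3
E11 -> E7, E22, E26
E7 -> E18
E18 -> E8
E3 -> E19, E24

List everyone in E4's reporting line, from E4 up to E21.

E4 reports to E17. E17 reports to E15. E15 reports to E25. E25 reports to E21. E21 is at the top.

E4 -> E17 -> E15 -> E25 -> E21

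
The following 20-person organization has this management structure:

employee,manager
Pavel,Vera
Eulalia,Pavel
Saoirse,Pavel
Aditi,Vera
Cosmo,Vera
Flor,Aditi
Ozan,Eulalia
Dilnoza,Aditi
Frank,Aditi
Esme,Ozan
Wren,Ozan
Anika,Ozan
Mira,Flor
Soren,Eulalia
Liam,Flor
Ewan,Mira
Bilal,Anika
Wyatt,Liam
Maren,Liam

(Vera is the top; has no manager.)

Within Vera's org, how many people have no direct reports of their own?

11

The people in Vera's organization with no one reporting to them are Cosmo, Frank, Dilnoza, Maren, Wyatt, Ewan, Saoirse, Soren, Bilal, Wren, Esme. That is 11.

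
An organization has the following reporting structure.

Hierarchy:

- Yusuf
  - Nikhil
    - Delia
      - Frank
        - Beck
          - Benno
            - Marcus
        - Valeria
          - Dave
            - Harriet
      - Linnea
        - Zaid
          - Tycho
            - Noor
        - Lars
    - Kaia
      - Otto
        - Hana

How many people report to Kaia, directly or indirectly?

Kaia directly manages Otto. Under Otto: Hana (1). That's 2 in total.

2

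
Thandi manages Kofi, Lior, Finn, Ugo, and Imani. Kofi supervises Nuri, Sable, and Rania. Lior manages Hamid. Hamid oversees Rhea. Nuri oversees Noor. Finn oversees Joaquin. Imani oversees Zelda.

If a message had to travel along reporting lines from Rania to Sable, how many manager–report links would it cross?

2

Rania is 1 level below Kofi, and Sable is 1 level below Kofi (their lowest common manager). The shortest path runs up from Rania to Kofi and back down to Sable: 1 + 1 = 2 links.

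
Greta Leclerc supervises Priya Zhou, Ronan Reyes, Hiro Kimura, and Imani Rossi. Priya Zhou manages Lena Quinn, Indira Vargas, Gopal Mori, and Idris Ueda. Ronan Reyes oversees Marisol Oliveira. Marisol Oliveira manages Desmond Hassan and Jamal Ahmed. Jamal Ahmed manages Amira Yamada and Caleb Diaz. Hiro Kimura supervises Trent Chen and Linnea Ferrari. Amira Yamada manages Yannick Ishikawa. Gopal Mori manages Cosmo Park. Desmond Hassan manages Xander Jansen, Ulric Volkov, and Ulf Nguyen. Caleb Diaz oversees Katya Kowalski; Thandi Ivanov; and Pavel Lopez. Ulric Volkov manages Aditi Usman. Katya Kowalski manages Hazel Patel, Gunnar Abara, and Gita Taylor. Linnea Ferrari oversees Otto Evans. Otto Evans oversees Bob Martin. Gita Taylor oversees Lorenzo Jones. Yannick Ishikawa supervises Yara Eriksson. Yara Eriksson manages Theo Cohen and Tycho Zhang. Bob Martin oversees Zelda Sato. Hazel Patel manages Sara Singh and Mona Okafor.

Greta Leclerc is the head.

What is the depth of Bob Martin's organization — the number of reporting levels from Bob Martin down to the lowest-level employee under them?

1

The longest chain under Bob Martin runs Bob Martin → Zelda Sato, which is 1 level below Bob Martin.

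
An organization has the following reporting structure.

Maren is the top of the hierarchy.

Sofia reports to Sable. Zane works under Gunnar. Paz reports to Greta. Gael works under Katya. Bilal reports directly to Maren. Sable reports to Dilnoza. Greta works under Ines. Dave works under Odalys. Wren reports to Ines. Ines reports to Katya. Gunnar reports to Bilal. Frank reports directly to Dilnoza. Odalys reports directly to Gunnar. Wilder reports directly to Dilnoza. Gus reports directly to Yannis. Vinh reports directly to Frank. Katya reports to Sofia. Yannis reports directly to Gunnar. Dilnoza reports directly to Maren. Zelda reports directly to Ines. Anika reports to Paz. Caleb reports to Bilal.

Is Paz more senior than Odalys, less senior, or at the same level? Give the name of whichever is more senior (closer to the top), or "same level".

Paz is 7 levels below Maren; Odalys is 3. Odalys is higher.

Odalys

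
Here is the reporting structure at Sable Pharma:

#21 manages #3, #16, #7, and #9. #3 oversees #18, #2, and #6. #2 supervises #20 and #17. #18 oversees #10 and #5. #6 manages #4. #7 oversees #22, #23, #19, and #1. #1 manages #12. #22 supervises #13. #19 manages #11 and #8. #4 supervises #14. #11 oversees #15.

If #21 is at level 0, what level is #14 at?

Chain from #14 up to #21: #14 → #4 → #6 → #3 → #21. That is 4 steps up, so #14 is 4 levels below #21.

4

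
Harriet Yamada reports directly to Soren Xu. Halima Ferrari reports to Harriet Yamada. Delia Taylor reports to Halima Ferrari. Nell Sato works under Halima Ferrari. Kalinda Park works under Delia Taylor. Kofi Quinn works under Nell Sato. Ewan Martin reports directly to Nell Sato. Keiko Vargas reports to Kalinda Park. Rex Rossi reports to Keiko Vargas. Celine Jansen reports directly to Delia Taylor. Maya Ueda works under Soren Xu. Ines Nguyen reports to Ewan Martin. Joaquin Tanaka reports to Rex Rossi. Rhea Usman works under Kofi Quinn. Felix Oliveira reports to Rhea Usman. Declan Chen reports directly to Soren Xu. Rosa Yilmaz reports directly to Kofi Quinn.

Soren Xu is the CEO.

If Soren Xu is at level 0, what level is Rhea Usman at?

5

Chain from Rhea Usman up to Soren Xu: Rhea Usman → Kofi Quinn → Nell Sato → Halima Ferrari → Harriet Yamada → Soren Xu. That is 5 steps up, so Rhea Usman is 5 levels below Soren Xu.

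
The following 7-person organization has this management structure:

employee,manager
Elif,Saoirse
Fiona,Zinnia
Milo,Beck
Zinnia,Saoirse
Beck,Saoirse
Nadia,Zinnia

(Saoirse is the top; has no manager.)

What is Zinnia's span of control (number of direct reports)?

Zinnia directly manages Fiona, Nadia. That is 2 direct reports.

2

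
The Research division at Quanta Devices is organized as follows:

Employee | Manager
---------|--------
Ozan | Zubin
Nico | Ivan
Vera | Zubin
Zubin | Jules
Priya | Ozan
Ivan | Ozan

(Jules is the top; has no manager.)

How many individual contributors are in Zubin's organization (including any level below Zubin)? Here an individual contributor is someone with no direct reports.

The people in Zubin's organization with no one reporting to them are Vera, Priya, Nico. That is 3.

3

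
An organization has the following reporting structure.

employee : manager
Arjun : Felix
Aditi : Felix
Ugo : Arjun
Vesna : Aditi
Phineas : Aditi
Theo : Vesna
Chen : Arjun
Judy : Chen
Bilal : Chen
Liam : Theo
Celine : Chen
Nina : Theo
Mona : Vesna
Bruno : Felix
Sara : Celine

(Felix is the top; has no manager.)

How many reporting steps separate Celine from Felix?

Chain from Celine up to Felix: Celine → Chen → Arjun → Felix. That is 3 steps up, so Celine is 3 levels below Felix.

3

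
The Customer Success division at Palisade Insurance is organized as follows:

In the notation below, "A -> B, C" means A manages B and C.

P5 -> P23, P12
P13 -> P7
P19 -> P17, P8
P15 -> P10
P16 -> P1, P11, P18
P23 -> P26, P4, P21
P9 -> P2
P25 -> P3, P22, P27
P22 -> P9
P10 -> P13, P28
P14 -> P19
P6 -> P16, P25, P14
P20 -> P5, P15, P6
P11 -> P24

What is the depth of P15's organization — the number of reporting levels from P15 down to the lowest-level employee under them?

3

The longest chain under P15 runs P15 → P10 → P13 → P7, which is 3 levels below P15.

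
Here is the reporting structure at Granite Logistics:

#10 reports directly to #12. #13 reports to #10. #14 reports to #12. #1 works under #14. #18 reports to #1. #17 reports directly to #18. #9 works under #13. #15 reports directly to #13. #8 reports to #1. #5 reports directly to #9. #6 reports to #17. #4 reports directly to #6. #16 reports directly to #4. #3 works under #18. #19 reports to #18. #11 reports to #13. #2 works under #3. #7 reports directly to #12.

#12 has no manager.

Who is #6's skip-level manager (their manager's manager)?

#18

#6 reports to #17, and #17 reports to #18. So #6's skip-level manager is #18.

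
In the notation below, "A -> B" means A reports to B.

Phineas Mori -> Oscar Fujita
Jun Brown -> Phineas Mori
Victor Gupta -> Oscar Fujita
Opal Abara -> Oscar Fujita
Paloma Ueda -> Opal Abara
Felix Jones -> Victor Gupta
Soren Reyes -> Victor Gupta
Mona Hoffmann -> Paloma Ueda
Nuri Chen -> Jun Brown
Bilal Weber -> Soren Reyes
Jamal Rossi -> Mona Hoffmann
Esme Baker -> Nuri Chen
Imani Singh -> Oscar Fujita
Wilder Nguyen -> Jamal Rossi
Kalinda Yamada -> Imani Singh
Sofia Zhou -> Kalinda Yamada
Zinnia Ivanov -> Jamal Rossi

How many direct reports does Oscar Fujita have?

Oscar Fujita directly manages Phineas Mori, Victor Gupta, Opal Abara, Imani Singh. That is 4 direct reports.

4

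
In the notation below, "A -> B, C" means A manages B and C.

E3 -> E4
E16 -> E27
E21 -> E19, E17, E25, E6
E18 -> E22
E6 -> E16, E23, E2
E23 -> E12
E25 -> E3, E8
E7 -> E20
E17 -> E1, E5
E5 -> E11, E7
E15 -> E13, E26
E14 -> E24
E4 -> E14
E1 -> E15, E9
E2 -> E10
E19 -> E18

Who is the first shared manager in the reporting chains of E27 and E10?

E27's chain of managers is E16, E6, E21. E10's chain of managers is E2, E6, E21. The first manager that appears in both chains is E6.

E6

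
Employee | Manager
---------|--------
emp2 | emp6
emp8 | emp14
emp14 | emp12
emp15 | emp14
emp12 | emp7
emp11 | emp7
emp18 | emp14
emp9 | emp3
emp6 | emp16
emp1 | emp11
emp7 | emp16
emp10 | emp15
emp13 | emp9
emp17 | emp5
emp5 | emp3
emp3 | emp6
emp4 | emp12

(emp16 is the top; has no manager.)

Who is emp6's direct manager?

emp16

emp6 reports directly to emp16.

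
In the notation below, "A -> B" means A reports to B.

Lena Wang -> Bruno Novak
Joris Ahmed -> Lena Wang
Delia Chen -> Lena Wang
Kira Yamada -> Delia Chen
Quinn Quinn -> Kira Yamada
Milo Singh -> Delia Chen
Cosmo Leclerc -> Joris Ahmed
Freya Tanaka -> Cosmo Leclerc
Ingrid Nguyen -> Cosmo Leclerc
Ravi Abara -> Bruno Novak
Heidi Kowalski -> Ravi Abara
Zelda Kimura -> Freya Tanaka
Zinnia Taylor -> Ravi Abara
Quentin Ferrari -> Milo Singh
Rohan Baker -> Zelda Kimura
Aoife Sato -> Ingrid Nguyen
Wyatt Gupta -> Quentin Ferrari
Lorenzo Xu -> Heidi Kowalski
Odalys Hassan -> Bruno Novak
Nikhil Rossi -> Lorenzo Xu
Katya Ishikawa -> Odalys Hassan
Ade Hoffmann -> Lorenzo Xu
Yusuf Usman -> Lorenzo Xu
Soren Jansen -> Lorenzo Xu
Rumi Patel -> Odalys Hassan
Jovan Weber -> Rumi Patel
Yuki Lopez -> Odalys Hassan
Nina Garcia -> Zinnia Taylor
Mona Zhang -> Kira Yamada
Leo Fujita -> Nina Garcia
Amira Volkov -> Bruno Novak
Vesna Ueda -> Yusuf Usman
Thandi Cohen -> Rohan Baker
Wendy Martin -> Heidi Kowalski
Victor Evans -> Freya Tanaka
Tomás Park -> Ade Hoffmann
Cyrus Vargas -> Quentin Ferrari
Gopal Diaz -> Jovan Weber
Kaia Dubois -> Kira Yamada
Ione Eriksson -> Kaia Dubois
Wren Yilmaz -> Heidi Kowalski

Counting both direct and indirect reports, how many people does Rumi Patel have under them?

2

Rumi Patel directly manages Jovan Weber. Under Jovan Weber: Gopal Diaz (1). That's 2 in total.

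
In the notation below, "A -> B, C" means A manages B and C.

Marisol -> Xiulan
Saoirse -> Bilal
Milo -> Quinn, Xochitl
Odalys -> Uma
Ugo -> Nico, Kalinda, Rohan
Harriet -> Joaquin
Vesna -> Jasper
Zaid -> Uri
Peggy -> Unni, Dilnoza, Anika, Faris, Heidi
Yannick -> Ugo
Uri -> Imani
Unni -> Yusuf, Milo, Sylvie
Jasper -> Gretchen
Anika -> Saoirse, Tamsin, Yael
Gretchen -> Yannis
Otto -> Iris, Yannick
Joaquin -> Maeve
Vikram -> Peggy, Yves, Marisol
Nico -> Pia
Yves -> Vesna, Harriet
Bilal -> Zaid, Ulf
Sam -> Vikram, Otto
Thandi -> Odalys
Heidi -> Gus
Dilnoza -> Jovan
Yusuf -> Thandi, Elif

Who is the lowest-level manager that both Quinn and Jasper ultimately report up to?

Quinn's chain of managers is Milo, Unni, Peggy, Vikram, Sam. Jasper's chain of managers is Vesna, Yves, Vikram, Sam. The first manager that appears in both chains is Vikram.

Vikram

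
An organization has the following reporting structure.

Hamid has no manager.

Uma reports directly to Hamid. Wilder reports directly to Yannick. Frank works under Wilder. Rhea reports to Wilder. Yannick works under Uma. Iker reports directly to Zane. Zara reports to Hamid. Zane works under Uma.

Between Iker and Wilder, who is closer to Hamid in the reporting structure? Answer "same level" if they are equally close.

Both Iker and Wilder are 3 levels below Hamid.

same level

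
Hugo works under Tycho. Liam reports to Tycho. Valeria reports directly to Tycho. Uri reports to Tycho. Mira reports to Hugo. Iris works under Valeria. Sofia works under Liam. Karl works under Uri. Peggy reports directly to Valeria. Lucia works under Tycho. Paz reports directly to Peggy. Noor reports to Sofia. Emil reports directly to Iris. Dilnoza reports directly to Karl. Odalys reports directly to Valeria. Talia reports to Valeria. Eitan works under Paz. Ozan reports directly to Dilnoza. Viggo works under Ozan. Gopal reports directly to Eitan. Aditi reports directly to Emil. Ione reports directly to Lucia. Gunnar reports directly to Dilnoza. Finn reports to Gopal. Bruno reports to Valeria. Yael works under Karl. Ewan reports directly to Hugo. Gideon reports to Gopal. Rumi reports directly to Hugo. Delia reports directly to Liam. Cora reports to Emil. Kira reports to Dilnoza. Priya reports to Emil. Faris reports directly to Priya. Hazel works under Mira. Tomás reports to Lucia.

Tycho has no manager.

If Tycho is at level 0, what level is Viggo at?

5

Chain from Viggo up to Tycho: Viggo → Ozan → Dilnoza → Karl → Uri → Tycho. That is 5 steps up, so Viggo is 5 levels below Tycho.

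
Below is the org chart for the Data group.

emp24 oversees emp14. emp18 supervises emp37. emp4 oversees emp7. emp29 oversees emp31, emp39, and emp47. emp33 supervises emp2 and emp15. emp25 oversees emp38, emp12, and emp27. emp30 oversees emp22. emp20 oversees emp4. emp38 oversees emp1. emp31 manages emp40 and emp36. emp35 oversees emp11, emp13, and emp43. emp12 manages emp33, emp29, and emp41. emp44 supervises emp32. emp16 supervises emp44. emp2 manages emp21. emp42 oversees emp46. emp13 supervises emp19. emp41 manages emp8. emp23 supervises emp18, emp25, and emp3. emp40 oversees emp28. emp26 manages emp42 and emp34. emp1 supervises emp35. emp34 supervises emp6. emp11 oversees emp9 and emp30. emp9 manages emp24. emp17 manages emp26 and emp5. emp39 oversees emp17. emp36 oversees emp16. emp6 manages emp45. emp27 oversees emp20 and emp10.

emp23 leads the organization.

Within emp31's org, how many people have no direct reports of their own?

The people in emp31's organization with no one reporting to them are emp32, emp28. That is 2.

2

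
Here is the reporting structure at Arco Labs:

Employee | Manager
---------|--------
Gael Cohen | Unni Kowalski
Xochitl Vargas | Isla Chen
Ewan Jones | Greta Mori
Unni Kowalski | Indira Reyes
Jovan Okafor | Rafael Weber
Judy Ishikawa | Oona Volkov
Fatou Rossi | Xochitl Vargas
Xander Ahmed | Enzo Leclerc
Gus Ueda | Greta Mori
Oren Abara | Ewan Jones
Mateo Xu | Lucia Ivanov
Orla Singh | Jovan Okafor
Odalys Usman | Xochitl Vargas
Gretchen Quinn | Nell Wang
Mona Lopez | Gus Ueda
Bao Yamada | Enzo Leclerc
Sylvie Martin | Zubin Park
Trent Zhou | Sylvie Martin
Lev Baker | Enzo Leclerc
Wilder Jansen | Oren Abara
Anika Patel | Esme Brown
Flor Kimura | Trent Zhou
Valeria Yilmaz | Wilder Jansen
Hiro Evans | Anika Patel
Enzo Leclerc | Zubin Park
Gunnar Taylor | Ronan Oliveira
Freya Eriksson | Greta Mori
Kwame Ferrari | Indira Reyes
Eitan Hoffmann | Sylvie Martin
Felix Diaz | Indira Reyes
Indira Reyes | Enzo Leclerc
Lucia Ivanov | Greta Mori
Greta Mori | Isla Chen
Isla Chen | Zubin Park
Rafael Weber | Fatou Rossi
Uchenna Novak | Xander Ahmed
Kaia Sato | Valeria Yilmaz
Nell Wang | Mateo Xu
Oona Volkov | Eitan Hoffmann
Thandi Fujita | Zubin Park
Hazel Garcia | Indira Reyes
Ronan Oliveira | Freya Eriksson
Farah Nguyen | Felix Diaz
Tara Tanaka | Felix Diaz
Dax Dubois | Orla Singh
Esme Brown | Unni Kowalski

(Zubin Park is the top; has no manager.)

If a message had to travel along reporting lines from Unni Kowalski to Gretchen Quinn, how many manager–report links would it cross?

Unni Kowalski is 3 levels below Zubin Park, and Gretchen Quinn is 6 levels below Zubin Park (their lowest common manager). The shortest path runs up from Unni Kowalski to Zubin Park and back down to Gretchen Quinn: 3 + 6 = 9 links.

9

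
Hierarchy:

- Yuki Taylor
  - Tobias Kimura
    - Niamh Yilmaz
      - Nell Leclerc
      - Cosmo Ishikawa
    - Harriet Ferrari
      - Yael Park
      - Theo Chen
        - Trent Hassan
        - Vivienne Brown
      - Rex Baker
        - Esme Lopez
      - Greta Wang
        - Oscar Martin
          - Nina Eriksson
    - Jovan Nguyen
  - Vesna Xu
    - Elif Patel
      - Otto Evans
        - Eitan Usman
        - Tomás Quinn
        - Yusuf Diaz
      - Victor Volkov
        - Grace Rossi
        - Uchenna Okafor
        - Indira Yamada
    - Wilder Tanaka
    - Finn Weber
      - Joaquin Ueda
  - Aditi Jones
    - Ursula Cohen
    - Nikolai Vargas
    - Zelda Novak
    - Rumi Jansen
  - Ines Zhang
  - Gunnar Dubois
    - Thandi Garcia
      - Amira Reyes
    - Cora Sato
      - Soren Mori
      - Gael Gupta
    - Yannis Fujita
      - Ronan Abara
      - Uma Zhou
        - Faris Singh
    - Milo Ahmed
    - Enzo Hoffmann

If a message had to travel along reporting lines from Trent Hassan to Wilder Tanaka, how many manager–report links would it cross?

6

Trent Hassan is 4 levels below Yuki Taylor, and Wilder Tanaka is 2 levels below Yuki Taylor (their lowest common manager). The shortest path runs up from Trent Hassan to Yuki Taylor and back down to Wilder Tanaka: 4 + 2 = 6 links.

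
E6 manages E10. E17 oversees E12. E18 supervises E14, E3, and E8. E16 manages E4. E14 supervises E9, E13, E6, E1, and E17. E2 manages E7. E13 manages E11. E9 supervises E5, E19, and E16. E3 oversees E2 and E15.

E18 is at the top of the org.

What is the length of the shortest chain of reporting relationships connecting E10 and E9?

E10 is 2 levels below E14, and E9 is 1 level below E14 (their lowest common manager). The shortest path runs up from E10 to E14 and back down to E9: 2 + 1 = 3 links.

3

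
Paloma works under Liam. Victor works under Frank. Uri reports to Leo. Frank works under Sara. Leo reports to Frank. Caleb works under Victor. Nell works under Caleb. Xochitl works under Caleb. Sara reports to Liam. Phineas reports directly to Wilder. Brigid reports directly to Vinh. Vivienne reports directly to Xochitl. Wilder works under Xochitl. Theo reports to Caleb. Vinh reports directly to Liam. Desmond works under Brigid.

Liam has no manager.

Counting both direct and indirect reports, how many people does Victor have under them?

7

Victor directly manages Caleb. Under Caleb: Nell, Theo, Xochitl, Vivienne, Wilder, Phineas (6). That's 7 in total.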